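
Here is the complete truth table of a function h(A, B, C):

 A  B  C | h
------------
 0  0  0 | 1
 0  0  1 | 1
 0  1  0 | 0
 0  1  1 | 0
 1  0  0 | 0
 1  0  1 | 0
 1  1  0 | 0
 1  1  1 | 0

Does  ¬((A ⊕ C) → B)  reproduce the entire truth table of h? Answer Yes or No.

No

Test each input against both h and the formula:
  A=0, B=0, C=0: formula gives 0, but h = 1 ✗
Since they disagree at (0,0,0), the expression is not a correct formula for h.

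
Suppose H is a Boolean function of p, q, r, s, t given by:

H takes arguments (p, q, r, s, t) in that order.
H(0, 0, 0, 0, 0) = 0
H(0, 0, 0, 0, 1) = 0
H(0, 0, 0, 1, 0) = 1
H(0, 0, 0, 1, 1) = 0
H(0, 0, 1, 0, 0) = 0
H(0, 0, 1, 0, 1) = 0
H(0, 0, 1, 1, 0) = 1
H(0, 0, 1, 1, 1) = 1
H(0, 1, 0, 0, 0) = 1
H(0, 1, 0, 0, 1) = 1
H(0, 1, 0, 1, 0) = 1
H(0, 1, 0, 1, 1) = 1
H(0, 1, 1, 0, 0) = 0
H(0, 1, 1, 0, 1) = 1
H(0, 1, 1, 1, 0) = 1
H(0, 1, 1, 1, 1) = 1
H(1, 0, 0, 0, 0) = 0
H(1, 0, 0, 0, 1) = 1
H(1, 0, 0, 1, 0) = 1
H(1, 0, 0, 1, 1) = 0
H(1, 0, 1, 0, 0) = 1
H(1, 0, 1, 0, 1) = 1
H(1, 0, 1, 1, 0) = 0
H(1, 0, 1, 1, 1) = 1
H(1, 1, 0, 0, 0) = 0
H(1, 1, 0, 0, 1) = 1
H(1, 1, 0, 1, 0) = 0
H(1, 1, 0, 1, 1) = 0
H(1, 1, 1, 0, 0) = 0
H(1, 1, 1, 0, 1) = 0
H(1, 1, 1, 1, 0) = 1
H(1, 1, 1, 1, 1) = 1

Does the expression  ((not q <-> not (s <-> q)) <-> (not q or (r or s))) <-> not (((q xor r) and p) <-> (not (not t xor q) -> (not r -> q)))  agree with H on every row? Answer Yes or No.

No

Test each input against both H and the formula:
  p=0, q=0, r=0, s=0, t=0: formula gives 0, H = 0 ✓
  p=0, q=0, r=0, s=0, t=1: formula gives 1, but H = 0 ✗
A single disagreement suffices: at (0,0,0,0,1) they differ, so the formula does not compute H.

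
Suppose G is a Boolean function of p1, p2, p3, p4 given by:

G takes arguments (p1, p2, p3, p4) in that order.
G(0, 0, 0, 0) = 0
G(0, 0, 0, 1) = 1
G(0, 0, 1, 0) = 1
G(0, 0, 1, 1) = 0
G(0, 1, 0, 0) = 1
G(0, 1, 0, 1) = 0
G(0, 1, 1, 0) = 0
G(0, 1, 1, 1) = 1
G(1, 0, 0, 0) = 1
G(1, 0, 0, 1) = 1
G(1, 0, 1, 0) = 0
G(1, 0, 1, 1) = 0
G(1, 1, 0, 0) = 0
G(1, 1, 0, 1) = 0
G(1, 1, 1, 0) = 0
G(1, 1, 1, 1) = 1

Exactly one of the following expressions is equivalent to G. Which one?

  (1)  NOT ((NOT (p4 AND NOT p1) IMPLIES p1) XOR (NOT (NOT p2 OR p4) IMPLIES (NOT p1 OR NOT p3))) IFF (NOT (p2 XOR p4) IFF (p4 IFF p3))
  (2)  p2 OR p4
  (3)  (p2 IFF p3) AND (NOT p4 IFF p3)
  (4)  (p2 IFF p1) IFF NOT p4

1

(2) disagrees with G on (0,0,1,0) (formula → 0, table → 1); rule it out.
(3) disagrees with G on (0,0,1,0) (formula → 0, table → 1); rule it out.
(4) disagrees with G on (0,0,0,0) (formula → 1, table → 0); rule it out.
Only (1) survives; checking it on all 16 rows confirms it matches G.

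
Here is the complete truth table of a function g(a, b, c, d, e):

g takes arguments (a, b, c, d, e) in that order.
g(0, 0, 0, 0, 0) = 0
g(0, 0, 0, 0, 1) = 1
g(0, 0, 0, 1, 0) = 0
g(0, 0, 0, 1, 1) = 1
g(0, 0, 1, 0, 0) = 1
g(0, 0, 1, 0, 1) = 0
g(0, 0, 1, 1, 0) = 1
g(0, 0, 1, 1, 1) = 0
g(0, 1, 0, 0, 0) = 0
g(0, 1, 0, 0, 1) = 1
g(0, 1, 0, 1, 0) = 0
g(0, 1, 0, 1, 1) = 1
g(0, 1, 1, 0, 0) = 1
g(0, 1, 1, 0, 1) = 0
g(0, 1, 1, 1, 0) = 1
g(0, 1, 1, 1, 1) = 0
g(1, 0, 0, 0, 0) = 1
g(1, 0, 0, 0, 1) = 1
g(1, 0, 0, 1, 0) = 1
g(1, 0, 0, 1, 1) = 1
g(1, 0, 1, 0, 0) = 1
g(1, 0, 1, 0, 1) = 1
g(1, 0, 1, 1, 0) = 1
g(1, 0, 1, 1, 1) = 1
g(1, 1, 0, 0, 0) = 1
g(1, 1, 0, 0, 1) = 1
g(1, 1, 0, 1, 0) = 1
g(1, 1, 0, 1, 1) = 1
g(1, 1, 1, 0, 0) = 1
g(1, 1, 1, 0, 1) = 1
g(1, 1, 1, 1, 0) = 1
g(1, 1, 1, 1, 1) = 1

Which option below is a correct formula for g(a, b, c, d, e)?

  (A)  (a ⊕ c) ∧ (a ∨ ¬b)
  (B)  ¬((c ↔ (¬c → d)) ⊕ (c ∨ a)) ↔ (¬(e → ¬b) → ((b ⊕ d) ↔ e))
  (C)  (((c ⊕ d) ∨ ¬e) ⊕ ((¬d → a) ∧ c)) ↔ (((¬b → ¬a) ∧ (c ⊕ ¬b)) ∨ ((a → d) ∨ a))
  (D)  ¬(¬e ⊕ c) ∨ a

D

(A) fails at (0,0,0,0,1): the formula yields 0, g is 1.
(B) fails at (0,0,0,0,1): the formula yields 0, g is 1.
(C) fails at (0,0,0,0,0): the formula yields 1, g is 0.
Only (D) survives; checking it on all 32 rows confirms it matches g.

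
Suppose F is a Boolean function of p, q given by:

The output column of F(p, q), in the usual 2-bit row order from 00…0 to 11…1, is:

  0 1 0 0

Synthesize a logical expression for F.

1 only at (0,1): NOT p AND q.

F(p, q) = not p and q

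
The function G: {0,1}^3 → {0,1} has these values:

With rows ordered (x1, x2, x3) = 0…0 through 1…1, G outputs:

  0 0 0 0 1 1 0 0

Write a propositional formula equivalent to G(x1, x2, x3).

G(x1, x2, x3) = ((x1 and not x2) and not x3) or ((x1 and not x2) and x3)

The 1-rows are (1,0,0), (1,0,1). Each contributes one minterm — x1·¬x2·¬x3; x1·¬x2·x3 — and their disjunction is a sum-of-products form of G.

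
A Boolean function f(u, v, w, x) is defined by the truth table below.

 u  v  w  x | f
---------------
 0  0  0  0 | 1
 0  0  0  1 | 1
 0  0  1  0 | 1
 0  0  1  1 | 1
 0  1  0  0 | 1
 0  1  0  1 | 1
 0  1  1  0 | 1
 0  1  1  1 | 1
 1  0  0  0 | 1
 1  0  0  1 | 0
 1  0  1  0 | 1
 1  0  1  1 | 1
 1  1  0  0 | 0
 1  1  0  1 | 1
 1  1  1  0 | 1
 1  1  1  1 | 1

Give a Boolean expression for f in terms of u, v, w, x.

f(u, v, w, x) = NOT ((((u AND NOT v) AND NOT w) AND x) OR (((u AND v) AND NOT w) AND NOT x))

There are just 2 zero rows: (1,0,0,1), (1,1,0,0). Their minterms are u·¬v·¬w·x, u·v·¬w·¬x; the OR of those covers precisely the 0-outputs, and negating it yields f.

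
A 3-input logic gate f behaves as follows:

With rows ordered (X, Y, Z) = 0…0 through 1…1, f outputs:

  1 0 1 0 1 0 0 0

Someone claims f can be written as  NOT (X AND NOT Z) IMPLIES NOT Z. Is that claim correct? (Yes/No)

No

Evaluate NOT (X AND NOT Z) IMPLIES NOT Z on each row and compare to f:
  X=0, Y=0, Z=0: formula gives 1, f = 1 ✓
  X=0, Y=0, Z=1: formula gives 0, f = 0 ✓
  X=0, Y=1, Z=0: formula gives 1, f = 1 ✓
  X=0, Y=1, Z=1: formula gives 0, f = 0 ✓
  X=1, Y=0, Z=0: formula gives 1, f = 1 ✓
  …
  X=1, Y=1, Z=0: formula gives 1, but f = 0 ✗
Since they disagree at (1,1,0), the expression is not a correct formula for f.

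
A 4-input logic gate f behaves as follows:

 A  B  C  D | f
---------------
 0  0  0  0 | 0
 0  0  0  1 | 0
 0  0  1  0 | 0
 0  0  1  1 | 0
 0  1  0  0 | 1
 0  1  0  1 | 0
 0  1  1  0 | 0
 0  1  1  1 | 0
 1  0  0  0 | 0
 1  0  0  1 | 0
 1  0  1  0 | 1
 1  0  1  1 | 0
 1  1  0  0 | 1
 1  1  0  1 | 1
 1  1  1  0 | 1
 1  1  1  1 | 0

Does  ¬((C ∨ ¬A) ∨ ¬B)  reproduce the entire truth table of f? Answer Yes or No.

No

Check the formula against f row by row:
  A=0, B=0, C=0, D=0: formula gives 0, f = 0 ✓
  A=0, B=0, C=0, D=1: formula gives 0, f = 0 ✓
  A=0, B=0, C=1, D=0: formula gives 0, f = 0 ✓
  A=0, B=0, C=1, D=1: formula gives 0, f = 0 ✓
  A=0, B=1, C=0, D=0: formula gives 0, but f = 1 ✗
Since they disagree at (0,1,0,0), the expression is not a correct formula for f.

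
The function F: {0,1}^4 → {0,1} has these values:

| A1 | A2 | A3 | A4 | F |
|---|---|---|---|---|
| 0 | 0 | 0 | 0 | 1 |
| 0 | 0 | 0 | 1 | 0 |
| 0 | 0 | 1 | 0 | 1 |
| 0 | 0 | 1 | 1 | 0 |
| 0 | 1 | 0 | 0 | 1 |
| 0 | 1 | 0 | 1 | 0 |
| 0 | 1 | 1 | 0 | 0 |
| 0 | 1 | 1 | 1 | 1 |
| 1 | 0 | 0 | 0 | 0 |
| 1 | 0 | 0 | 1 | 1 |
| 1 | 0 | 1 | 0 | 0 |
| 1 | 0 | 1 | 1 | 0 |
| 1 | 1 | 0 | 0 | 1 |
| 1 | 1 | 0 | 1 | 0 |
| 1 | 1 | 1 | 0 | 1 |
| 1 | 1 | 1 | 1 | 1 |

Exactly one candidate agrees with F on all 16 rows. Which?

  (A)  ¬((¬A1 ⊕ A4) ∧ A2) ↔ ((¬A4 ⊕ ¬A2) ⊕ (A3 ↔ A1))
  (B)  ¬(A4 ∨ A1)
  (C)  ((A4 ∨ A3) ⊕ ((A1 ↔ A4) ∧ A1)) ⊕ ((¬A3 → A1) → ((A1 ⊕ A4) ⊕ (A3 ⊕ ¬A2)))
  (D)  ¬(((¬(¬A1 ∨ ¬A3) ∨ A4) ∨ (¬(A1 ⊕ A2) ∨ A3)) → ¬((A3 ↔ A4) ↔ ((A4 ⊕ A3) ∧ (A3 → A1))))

(A): at (0,0,1,0) it gives 0, but F = 1 — eliminated.
(B): at (0,1,1,0) it gives 1, but F = 0 — eliminated.
(D): at (0,0,0,0) it gives 0, but F = 1 — eliminated.
Only (C) survives; checking it on all 16 rows confirms it matches F.

C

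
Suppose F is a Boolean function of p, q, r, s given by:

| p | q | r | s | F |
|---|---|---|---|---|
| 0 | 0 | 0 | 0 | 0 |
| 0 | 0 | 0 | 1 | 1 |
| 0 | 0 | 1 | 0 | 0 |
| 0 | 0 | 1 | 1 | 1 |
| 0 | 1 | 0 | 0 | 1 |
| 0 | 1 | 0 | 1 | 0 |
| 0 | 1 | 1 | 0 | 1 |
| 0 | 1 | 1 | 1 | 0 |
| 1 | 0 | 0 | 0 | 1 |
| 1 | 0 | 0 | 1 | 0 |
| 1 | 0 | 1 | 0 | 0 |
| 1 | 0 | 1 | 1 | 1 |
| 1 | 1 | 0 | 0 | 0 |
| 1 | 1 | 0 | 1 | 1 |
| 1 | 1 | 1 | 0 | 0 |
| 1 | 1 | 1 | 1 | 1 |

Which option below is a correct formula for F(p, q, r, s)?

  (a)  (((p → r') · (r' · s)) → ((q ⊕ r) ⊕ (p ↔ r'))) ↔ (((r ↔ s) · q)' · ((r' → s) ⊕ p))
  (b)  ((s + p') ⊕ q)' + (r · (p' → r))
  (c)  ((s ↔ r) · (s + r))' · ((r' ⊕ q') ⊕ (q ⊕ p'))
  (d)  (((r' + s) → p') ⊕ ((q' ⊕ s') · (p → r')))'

(a): at (0,0,0,1) it gives 0, but F = 1 — eliminated.
(b): at (0,0,0,1) it gives 0, but F = 1 — eliminated.
(c): at (0,0,0,0) it gives 1, but F = 0 — eliminated.
That leaves (d). Evaluating it on every row reproduces the table of F exactly.

d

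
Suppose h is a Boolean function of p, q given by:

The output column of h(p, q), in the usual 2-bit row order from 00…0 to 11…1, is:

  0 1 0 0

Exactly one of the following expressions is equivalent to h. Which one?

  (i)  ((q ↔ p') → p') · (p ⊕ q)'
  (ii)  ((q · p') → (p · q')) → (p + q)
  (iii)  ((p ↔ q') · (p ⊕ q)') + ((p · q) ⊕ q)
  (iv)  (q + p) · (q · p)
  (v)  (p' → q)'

iii

(i): at (0,0) it gives 1, but h = 0 — eliminated.
(ii): at (1,0) it gives 1, but h = 0 — eliminated.
(iv): at (0,1) it gives 0, but h = 1 — eliminated.
(v): at (0,0) it gives 1, but h = 0 — eliminated.
Only (iii) survives; checking it on all 4 rows confirms it matches h.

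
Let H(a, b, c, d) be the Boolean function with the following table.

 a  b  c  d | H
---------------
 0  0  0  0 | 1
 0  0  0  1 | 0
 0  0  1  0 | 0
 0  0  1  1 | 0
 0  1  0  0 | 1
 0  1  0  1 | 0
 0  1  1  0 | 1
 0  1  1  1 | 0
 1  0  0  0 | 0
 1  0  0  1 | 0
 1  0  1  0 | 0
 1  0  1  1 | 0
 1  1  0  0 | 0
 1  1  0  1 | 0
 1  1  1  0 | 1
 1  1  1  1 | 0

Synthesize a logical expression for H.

H(a, b, c, d) = (((((not a and not b) and not c) and not d) or (((not a and b) and not c) and not d)) or (((not a and b) and c) and not d)) or (((a and b) and c) and not d)

H=1 on 4 inputs: (0,0,0,0), (0,1,0,0), (0,1,1,0), (1,1,1,0). Reading each as a conjunction of literals (¬a·¬b·¬c·¬d, ¬a·b·¬c·¬d, ¬a·b·c·¬d, a·b·c·¬d) and taking the OR gives the canonical DNF.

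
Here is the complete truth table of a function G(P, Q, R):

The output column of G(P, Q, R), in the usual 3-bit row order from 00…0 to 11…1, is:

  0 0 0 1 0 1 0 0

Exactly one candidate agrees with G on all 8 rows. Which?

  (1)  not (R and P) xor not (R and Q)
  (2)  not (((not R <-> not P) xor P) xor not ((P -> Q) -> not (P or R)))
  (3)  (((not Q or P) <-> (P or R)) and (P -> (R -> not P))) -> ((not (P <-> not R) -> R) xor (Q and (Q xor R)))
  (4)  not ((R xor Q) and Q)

1

(2) fails at (0,1,1): the formula yields 0, G is 1.
(3) fails at (0,0,0): the formula yields 1, G is 0.
(4) fails at (0,0,0): the formula yields 1, G is 0.
That leaves (1). Evaluating it on every row reproduces the table of G exactly.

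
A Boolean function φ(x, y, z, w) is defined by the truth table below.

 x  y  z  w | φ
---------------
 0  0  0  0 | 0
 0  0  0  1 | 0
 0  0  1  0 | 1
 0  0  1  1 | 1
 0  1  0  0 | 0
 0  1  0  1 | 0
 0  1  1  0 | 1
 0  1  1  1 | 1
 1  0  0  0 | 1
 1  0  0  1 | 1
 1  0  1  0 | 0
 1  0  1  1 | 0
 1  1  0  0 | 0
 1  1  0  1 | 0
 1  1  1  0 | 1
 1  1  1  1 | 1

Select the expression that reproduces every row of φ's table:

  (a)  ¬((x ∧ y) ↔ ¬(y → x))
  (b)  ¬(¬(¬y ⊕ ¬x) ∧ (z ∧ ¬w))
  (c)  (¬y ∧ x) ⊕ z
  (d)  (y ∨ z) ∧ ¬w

c

(a): at (0,0,1,0) it gives 0, but φ = 1 — eliminated.
(b): at (0,0,0,0) it gives 1, but φ = 0 — eliminated.
(d): at (0,0,1,1) it gives 0, but φ = 1 — eliminated.
That leaves (c). Evaluating it on every row reproduces the table of φ exactly.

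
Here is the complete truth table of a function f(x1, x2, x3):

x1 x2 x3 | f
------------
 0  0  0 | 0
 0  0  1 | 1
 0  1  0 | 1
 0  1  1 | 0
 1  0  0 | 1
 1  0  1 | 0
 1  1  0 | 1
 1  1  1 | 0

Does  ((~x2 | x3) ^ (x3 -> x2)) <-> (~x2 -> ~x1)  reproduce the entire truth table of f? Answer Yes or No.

Test each input against both f and the formula:
  x1=0, x2=0, x3=0: formula gives 0, f = 0 ✓
  x1=0, x2=0, x3=1: formula gives 1, f = 1 ✓
  x1=0, x2=1, x3=0: formula gives 1, f = 1 ✓
  x1=0, x2=1, x3=1: formula gives 0, f = 0 ✓
  x1=1, x2=0, x3=0: formula gives 1, f = 1 ✓
  …and likewise for the remaining 3 rows.
No disagreement on any input; they are logically equivalent.

Yes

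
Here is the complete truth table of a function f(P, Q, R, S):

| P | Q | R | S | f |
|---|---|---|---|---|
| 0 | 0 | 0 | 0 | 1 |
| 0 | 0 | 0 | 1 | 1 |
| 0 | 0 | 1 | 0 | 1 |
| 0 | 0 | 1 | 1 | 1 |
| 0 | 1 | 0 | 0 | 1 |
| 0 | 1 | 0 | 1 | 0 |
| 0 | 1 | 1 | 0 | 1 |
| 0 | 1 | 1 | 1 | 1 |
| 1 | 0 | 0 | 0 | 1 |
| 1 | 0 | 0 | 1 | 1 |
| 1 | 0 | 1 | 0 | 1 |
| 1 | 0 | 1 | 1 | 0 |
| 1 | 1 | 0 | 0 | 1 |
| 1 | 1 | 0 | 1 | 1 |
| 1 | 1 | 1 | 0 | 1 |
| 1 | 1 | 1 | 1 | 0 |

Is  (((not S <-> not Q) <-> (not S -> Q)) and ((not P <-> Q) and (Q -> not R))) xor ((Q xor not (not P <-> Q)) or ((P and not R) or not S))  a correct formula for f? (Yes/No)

Yes

Evaluate (((not S <-> not Q) <-> (not S -> Q)) and ((not P <-> Q) and (Q -> not R))) xor ((Q xor not (not P <-> Q)) or ((P and not R) or not S)) on each row and compare to f:
  P=0, Q=0, R=0, S=0: formula gives 1, f = 1 ✓
  P=0, Q=0, R=0, S=1: formula gives 1, f = 1 ✓
  P=0, Q=0, R=1, S=0: formula gives 1, f = 1 ✓
  P=0, Q=0, R=1, S=1: formula gives 1, f = 1 ✓
  … (the remaining 12 rows also agree.)
All 16 rows match — the expression computes f exactly.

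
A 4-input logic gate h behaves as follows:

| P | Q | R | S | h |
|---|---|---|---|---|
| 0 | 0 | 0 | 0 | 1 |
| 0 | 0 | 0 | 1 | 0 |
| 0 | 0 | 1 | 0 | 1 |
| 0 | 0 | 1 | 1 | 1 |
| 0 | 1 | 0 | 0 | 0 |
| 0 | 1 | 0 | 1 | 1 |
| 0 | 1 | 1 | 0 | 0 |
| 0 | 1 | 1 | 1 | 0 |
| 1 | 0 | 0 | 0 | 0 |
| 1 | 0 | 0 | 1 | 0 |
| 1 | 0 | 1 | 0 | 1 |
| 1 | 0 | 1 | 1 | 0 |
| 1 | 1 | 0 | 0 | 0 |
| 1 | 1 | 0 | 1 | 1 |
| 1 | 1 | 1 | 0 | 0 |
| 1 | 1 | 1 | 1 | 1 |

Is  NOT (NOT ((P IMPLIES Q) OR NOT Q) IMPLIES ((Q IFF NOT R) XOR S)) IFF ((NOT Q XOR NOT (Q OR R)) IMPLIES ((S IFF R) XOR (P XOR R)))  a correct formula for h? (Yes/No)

No

Evaluate NOT (NOT ((P IMPLIES Q) OR NOT Q) IMPLIES ((Q IFF NOT R) XOR S)) IFF ((NOT Q XOR NOT (Q OR R)) IMPLIES ((S IFF R) XOR (P XOR R))) on each row and compare to h:
  P=0, Q=0, R=0, S=0: formula gives 0, but h = 1 ✗
Since they disagree at (0,0,0,0), the expression is not a correct formula for h.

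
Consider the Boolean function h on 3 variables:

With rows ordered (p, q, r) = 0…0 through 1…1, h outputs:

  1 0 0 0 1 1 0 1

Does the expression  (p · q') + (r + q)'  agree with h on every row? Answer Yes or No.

No

Evaluate (p · q') + (r + q)' on each row and compare to h:
  p=0, q=0, r=0: formula gives 1, h = 1 ✓
  p=0, q=0, r=1: formula gives 0, h = 0 ✓
  p=0, q=1, r=0: formula gives 0, h = 0 ✓
  p=0, q=1, r=1: formula gives 0, h = 0 ✓
  p=1, q=0, r=0: formula gives 1, h = 1 ✓
  …
  p=1, q=1, r=1: formula gives 0, but h = 1 ✗
Row (1,1,1) is a counterexample, so the formula is not equivalent to h.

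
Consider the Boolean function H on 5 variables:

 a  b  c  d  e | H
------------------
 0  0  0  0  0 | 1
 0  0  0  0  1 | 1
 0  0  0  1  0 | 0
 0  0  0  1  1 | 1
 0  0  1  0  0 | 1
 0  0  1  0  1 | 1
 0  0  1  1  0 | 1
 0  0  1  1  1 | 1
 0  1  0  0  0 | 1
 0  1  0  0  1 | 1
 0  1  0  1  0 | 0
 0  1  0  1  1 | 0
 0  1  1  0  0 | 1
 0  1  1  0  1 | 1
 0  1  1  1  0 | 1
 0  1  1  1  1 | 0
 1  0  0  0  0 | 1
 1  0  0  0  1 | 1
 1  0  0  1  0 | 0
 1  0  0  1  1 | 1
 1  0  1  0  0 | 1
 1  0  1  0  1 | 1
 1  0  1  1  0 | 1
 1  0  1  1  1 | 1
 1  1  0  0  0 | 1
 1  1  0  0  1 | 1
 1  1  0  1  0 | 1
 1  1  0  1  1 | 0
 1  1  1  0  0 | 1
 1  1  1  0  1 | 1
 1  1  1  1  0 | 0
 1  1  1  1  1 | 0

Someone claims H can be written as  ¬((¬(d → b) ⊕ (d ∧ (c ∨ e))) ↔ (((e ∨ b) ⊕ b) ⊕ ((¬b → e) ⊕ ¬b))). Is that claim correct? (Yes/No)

Check the formula against H row by row:
  a=0, b=0, c=0, d=0, e=0: formula gives 1, H = 1 ✓
  a=0, b=0, c=0, d=0, e=1: formula gives 1, H = 1 ✓
  a=0, b=0, c=0, d=1, e=0: formula gives 0, H = 0 ✓
  a=0, b=0, c=0, d=1, e=1: formula gives 1, H = 1 ✓
  …
  a=0, b=1, c=0, d=1, e=0: formula gives 1, but H = 0 ✗
A single disagreement suffices: at (0,1,0,1,0) they differ, so the formula does not compute H.

No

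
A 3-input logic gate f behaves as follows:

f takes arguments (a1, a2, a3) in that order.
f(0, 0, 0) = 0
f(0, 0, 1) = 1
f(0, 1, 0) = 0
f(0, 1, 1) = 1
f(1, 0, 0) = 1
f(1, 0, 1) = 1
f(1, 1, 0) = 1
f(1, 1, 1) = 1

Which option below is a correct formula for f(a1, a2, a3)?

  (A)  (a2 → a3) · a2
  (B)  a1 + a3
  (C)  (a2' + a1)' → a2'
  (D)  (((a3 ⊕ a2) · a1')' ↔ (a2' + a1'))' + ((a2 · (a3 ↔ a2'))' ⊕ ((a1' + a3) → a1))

(A): at (0,0,1) it gives 0, but f = 1 — eliminated.
(C): at (0,0,0) it gives 1, but f = 0 — eliminated.
(D): at (0,0,0) it gives 1, but f = 0 — eliminated.
Only (B) survives; checking it on all 8 rows confirms it matches f.

B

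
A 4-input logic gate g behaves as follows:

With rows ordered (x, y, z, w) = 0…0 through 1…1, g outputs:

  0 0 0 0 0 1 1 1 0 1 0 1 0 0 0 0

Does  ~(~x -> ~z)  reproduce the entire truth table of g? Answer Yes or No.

Check the formula against g row by row:
  x=0, y=0, z=0, w=0: formula gives 0, g = 0 ✓
  x=0, y=0, z=0, w=1: formula gives 0, g = 0 ✓
  x=0, y=0, z=1, w=0: formula gives 1, but g = 0 ✗
A single disagreement suffices: at (0,0,1,0) they differ, so the formula does not compute g.

No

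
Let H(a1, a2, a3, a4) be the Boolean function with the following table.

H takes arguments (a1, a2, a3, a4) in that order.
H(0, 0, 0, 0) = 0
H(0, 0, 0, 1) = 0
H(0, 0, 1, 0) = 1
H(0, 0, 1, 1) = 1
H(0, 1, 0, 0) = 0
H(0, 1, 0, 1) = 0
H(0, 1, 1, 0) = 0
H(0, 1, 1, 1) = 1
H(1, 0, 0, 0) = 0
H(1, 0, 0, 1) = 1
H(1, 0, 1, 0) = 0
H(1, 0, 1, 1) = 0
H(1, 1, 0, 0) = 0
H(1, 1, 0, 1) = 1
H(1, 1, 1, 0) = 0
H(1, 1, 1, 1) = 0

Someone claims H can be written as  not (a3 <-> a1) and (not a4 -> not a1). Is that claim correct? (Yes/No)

Test each input against both H and the formula:
  a1=0, a2=0, a3=0, a4=0: formula gives 0, H = 0 ✓
  a1=0, a2=0, a3=0, a4=1: formula gives 0, H = 0 ✓
  a1=0, a2=0, a3=1, a4=0: formula gives 1, H = 1 ✓
  a1=0, a2=0, a3=1, a4=1: formula gives 1, H = 1 ✓
  …
  a1=0, a2=1, a3=1, a4=0: formula gives 1, but H = 0 ✗
Since they disagree at (0,1,1,0), the expression is not a correct formula for H.

No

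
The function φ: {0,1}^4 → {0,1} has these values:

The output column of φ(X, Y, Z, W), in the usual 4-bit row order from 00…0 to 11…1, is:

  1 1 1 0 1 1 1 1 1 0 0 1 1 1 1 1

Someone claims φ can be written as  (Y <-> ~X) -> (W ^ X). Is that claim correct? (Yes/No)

Test each input against both φ and the formula:
  X=0, Y=0, Z=0, W=0: formula gives 1, φ = 1 ✓
  X=0, Y=0, Z=0, W=1: formula gives 1, φ = 1 ✓
  X=0, Y=0, Z=1, W=0: formula gives 1, φ = 1 ✓
  X=0, Y=0, Z=1, W=1: formula gives 1, but φ = 0 ✗
A single disagreement suffices: at (0,0,1,1) they differ, so the formula does not compute φ.

No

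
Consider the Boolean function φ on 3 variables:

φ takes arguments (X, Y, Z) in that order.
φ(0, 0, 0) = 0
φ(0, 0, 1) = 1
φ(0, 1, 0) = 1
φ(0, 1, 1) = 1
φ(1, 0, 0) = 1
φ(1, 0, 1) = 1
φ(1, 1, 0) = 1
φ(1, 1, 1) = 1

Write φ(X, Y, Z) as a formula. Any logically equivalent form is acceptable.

The output is 1 whenever at least one input is 1 — the OR of all inputs.

φ(X, Y, Z) = (X or Y) or Z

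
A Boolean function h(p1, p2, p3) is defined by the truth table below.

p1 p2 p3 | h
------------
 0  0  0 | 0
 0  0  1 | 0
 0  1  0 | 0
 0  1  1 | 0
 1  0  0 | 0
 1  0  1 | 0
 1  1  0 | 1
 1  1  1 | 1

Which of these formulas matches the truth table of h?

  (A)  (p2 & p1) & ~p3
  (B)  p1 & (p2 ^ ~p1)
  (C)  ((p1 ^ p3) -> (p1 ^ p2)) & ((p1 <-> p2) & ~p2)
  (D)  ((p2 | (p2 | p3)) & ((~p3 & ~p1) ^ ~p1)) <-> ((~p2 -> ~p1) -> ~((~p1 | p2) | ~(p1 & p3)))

B

(A): at (1,1,1) it gives 0, but h = 1 — eliminated.
(C): at (0,0,0) it gives 1, but h = 0 — eliminated.
(D): at (0,0,0) it gives 1, but h = 0 — eliminated.
That leaves (B). Evaluating it on every row reproduces the table of h exactly.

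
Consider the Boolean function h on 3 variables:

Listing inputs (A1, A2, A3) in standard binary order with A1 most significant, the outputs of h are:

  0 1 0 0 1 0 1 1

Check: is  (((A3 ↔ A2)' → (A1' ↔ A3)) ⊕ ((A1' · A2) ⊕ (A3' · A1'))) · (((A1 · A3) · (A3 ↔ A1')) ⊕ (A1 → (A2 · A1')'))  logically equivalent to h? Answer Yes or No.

Yes

Check the formula against h row by row:
  A1=0, A2=0, A3=0: formula gives 0, h = 0 ✓
  A1=0, A2=0, A3=1: formula gives 1, h = 1 ✓
  A1=0, A2=1, A3=0: formula gives 0, h = 0 ✓
  A1=0, A2=1, A3=1: formula gives 0, h = 0 ✓
  A1=1, A2=0, A3=0: formula gives 1, h = 1 ✓
  …and likewise for the remaining 3 rows.
No disagreement on any input; they are logically equivalent.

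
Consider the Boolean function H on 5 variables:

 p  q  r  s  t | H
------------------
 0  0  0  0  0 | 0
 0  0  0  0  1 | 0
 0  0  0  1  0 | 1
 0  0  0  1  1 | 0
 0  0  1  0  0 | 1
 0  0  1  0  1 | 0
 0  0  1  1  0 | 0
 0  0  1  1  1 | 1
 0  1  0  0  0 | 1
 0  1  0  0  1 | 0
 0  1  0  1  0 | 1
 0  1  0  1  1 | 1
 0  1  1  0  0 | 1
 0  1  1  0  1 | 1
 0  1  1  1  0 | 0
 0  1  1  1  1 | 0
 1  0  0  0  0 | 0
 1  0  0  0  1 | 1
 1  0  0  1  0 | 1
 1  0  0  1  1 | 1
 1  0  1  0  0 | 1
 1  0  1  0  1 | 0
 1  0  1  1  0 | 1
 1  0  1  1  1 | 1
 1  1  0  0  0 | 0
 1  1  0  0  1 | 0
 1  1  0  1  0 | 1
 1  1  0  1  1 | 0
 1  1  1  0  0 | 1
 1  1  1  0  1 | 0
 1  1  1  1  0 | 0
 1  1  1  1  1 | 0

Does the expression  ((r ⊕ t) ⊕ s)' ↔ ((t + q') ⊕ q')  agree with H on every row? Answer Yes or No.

Test each input against both H and the formula:
  p=0, q=0, r=0, s=0, t=0: formula gives 0, H = 0 ✓
  p=0, q=0, r=0, s=0, t=1: formula gives 1, but H = 0 ✗
Since they disagree at (0,0,0,0,1), the expression is not a correct formula for H.

No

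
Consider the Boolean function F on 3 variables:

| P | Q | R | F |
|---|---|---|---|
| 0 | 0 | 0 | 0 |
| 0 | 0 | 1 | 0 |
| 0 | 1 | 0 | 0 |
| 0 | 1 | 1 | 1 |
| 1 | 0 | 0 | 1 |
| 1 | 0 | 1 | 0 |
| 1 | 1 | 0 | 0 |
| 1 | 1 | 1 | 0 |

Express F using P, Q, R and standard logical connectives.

F(P, Q, R) = ((not P and Q) and R) or ((P and not Q) and not R)

F=1 on 2 inputs: (0,1,1), (1,0,0). Reading each as a conjunction of literals (¬P·Q·R, P·¬Q·¬R) and taking the OR gives the canonical DNF.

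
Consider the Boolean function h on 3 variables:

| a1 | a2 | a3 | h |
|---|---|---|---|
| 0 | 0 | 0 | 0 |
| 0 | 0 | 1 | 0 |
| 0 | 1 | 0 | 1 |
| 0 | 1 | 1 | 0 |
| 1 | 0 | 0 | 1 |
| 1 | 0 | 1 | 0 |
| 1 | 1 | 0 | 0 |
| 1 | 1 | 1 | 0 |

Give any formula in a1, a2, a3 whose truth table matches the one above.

h=1 on 2 inputs: (0,1,0), (1,0,0). Reading each as a conjunction of literals (¬a1·a2·¬a3, a1·¬a2·¬a3) and taking the OR gives the canonical DNF.

h(a1, a2, a3) = ((a1' · a2) · a3') + ((a1 · a2') · a3')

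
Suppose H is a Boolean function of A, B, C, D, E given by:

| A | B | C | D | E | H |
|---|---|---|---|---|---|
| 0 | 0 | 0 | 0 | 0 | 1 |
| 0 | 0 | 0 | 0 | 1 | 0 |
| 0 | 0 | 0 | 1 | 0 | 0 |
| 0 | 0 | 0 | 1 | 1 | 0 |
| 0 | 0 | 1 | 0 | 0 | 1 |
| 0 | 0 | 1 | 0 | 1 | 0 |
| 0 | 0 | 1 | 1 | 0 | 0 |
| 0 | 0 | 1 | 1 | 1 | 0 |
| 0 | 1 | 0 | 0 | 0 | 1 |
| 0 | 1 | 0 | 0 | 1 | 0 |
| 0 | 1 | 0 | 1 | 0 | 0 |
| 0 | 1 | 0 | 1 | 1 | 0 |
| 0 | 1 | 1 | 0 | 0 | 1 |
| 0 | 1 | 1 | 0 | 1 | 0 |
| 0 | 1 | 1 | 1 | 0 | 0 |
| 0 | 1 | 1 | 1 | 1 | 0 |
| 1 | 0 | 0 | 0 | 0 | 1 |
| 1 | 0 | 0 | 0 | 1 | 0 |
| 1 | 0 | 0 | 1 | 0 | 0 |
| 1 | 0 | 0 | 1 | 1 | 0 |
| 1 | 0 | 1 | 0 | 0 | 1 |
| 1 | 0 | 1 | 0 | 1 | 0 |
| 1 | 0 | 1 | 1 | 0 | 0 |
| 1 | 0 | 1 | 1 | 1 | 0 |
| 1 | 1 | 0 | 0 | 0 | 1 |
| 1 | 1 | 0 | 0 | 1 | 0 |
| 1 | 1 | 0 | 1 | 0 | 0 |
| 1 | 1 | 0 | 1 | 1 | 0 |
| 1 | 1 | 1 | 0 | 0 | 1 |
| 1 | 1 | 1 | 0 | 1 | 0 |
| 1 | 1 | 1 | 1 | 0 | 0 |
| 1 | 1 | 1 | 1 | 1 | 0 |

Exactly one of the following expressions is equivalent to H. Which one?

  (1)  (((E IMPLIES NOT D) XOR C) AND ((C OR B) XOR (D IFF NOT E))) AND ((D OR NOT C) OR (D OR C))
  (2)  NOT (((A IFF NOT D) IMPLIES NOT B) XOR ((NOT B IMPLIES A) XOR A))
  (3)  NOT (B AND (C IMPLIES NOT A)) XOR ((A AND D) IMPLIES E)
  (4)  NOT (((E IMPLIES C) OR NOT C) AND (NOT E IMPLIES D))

4

(1) disagrees with H on (0,0,0,0,0) (formula → 0, table → 1); rule it out.
(2) disagrees with H on (0,0,0,0,0) (formula → 0, table → 1); rule it out.
(3) disagrees with H on (0,0,0,0,0) (formula → 0, table → 1); rule it out.
That leaves (4). Evaluating it on every row reproduces the table of H exactly.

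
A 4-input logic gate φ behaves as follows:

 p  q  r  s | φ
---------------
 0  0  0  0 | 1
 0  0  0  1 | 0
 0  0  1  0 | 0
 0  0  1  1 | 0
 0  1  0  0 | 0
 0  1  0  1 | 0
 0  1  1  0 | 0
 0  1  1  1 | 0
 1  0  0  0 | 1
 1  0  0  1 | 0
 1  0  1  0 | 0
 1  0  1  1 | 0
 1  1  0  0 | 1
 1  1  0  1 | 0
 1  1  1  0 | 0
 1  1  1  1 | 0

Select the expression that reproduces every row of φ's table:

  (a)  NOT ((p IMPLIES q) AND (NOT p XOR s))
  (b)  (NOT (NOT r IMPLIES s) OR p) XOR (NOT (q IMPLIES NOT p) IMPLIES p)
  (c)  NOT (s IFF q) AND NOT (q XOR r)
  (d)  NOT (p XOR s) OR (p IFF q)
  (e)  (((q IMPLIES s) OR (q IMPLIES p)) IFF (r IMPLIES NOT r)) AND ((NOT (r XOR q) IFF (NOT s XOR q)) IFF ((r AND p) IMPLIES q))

(a) fails at (0,0,0,0): the formula yields 0, φ is 1.
(b) fails at (0,0,0,0): the formula yields 0, φ is 1.
(c) fails at (0,0,0,0): the formula yields 0, φ is 1.
(d) fails at (0,0,0,1): the formula yields 1, φ is 0.
That leaves (e). Evaluating it on every row reproduces the table of φ exactly.

e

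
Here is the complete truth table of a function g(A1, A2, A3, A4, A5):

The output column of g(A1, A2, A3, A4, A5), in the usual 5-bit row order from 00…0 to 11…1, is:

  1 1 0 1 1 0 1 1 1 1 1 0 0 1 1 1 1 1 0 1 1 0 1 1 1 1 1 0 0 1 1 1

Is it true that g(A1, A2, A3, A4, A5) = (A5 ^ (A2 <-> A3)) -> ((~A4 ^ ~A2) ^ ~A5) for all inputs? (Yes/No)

Check the formula against g row by row:
  A1=0, A2=0, A3=0, A4=0, A5=0: formula gives 1, g = 1 ✓
  A1=0, A2=0, A3=0, A4=0, A5=1: formula gives 1, g = 1 ✓
  A1=0, A2=0, A3=0, A4=1, A5=0: formula gives 0, g = 0 ✓
  A1=0, A2=0, A3=0, A4=1, A5=1: formula gives 1, g = 1 ✓
  … (the remaining 28 rows also agree.)
All 32 rows match — the expression computes g exactly.

Yes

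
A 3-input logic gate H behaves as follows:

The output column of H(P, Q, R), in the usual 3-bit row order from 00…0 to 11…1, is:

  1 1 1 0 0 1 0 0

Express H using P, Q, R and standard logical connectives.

H(P, Q, R) = ((((not P and not Q) and not R) or ((not P and not Q) and R)) or ((not P and Q) and not R)) or ((P and not Q) and R)

H=1 on 4 inputs: (0,0,0), (0,0,1), (0,1,0), (1,0,1). Reading each as a conjunction of literals (¬P·¬Q·¬R, ¬P·¬Q·R, ¬P·Q·¬R, P·¬Q·R) and taking the OR gives the canonical DNF.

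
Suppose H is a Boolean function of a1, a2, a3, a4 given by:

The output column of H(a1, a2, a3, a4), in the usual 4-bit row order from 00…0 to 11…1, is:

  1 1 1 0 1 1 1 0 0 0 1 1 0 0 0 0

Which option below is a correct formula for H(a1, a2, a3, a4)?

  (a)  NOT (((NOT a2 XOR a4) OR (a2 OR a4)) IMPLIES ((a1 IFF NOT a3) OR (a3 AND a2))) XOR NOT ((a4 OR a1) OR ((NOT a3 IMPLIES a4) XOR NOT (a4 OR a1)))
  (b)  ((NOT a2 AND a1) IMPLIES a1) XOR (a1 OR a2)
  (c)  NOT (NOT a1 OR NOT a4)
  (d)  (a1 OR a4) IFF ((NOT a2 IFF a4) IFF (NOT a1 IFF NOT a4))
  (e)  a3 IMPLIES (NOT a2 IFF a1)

a

(b) fails at (0,0,1,1): the formula yields 1, H is 0.
(c) fails at (0,0,0,0): the formula yields 0, H is 1.
(d) fails at (0,0,0,1): the formula yields 0, H is 1.
(e) fails at (0,0,1,0): the formula yields 0, H is 1.
(a) is the remaining candidate, and it agrees with H on all 16 inputs.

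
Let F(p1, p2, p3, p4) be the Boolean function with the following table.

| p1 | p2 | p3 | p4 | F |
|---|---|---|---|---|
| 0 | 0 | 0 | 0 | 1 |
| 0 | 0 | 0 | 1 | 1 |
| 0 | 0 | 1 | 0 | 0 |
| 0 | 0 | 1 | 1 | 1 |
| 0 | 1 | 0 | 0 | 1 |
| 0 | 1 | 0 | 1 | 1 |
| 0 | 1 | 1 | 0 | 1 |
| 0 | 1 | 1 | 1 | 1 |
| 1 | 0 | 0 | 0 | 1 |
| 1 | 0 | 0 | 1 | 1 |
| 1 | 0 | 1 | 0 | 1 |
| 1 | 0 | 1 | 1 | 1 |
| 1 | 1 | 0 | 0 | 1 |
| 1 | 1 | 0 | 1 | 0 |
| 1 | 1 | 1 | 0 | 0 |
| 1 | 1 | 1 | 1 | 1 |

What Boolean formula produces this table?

The 0-rows are (0,0,1,0), (1,1,0,1), (1,1,1,0). Take each as a conjunction (¬p1·¬p2·p3·¬p4, p1·p2·¬p3·p4, p1·p2·p3·¬p4), form their disjunction, and complement — that gives a formula that is 1 everywhere F is.

F(p1, p2, p3, p4) = ~(((((~p1 & ~p2) & p3) & ~p4) | (((p1 & p2) & ~p3) & p4)) | (((p1 & p2) & p3) & ~p4))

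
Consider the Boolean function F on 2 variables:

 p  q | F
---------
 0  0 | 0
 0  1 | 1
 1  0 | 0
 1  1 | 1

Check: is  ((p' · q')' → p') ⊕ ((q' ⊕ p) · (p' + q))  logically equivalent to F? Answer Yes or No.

Check the formula against F row by row:
  p=0, q=0: formula gives 0, F = 0 ✓
  p=0, q=1: formula gives 1, F = 1 ✓
  p=1, q=0: formula gives 0, F = 0 ✓
  p=1, q=1: formula gives 1, F = 1 ✓
All 4 rows match — the expression computes F exactly.

Yes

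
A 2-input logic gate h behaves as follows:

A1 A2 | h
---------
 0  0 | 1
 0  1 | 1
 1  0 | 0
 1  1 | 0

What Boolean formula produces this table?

The output is the negation of A1.

h(A1, A2) = NOT A1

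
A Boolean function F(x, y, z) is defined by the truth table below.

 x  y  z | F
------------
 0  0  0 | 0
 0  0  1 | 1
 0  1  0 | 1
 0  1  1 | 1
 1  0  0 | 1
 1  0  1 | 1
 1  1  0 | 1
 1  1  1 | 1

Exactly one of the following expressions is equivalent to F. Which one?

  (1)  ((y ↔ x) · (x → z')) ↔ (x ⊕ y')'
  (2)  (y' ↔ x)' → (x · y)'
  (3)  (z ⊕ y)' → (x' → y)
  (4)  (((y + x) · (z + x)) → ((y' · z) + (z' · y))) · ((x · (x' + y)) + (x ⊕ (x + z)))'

(1) fails at (0,0,1): the formula yields 0, F is 1.
(2) fails at (0,0,0): the formula yields 1, F is 0.
(4) fails at (0,0,0): the formula yields 1, F is 0.
That leaves (3). Evaluating it on every row reproduces the table of F exactly.

3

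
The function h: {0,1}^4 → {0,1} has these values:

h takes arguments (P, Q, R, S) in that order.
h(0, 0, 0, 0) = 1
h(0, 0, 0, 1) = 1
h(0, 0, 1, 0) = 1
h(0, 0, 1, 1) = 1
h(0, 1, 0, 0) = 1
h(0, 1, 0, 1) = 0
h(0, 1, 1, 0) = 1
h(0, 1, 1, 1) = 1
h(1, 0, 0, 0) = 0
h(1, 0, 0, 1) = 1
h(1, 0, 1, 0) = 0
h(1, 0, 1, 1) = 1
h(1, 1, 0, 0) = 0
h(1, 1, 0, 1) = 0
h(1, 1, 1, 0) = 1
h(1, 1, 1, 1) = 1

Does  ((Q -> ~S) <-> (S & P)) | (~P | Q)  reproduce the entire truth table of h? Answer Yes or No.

No

Evaluate ((Q -> ~S) <-> (S & P)) | (~P | Q) on each row and compare to h:
  P=0, Q=0, R=0, S=0: formula gives 1, h = 1 ✓
  P=0, Q=0, R=0, S=1: formula gives 1, h = 1 ✓
  P=0, Q=0, R=1, S=0: formula gives 1, h = 1 ✓
  P=0, Q=0, R=1, S=1: formula gives 1, h = 1 ✓
  …
  P=0, Q=1, R=0, S=1: formula gives 1, but h = 0 ✗
A single disagreement suffices: at (0,1,0,1) they differ, so the formula does not compute h.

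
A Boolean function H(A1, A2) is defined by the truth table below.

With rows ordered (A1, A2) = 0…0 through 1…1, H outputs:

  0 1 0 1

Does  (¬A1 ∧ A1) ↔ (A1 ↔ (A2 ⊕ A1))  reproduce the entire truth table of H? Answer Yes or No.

Test each input against both H and the formula:
  A1=0, A2=0: formula gives 0, H = 0 ✓
  A1=0, A2=1: formula gives 1, H = 1 ✓
  A1=1, A2=0: formula gives 0, H = 0 ✓
  A1=1, A2=1: formula gives 1, H = 1 ✓
Every row agrees, so the formula is equivalent.

Yes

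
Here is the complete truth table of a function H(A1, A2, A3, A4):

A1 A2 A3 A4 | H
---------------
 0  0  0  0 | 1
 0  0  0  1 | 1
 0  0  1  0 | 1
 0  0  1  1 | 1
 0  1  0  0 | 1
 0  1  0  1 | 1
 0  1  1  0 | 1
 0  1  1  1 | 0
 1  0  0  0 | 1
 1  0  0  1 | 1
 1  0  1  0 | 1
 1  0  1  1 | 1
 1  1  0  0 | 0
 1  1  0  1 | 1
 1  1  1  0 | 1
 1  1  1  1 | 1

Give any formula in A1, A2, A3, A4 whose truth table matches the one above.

H is 0 on only 2 rows — (0,1,1,1), (1,1,0,0). Writing each as a minterm (¬A1·A2·A3·A4, A1·A2·¬A3·¬A4) and OR-ing them characterizes exactly where H=0, so H is the negation of that disjunction.

H(A1, A2, A3, A4) = not ((((not A1 and A2) and A3) and A4) or (((A1 and A2) and not A3) and not A4))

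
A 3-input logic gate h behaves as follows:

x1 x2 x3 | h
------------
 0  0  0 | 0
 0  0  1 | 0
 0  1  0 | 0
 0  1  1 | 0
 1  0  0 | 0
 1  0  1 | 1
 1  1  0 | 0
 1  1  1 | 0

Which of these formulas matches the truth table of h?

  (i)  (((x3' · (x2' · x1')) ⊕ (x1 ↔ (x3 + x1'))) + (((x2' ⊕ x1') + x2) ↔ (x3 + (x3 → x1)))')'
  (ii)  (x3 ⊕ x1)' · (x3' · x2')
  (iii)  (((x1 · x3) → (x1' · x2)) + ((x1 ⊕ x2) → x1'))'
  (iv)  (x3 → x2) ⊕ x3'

(i) fails at (0,1,0): the formula yields 1, h is 0.
(ii) fails at (0,0,0): the formula yields 1, h is 0.
(iv) fails at (0,1,1): the formula yields 1, h is 0.
(iii) is the remaining candidate, and it agrees with h on all 8 inputs.

iii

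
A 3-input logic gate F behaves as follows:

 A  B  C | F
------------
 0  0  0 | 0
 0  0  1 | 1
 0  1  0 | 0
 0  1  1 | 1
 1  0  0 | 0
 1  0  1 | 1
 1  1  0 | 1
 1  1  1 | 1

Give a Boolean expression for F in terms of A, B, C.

F(A, B, C) = ¬((((¬A ∧ ¬B) ∧ ¬C) ∨ ((¬A ∧ B) ∧ ¬C)) ∨ ((A ∧ ¬B) ∧ ¬C))

F is 0 on only 3 rows — (0,0,0), (0,1,0), (1,0,0). Writing each as a minterm (¬A·¬B·¬C, ¬A·B·¬C, A·¬B·¬C) and OR-ing them characterizes exactly where F=0, so F is the negation of that disjunction.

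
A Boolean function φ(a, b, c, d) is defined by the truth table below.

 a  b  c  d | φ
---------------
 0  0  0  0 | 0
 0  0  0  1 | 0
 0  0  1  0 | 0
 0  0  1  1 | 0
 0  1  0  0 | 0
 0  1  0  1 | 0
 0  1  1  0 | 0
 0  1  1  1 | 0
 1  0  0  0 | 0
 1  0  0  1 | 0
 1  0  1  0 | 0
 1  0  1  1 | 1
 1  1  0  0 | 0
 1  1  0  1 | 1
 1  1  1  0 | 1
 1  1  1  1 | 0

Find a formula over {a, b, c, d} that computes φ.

φ=1 on 3 inputs: (1,0,1,1), (1,1,0,1), (1,1,1,0). Reading each as a conjunction of literals (a·¬b·c·d, a·b·¬c·d, a·b·c·¬d) and taking the OR gives the canonical DNF.

φ(a, b, c, d) = ((((a and not b) and c) and d) or (((a and b) and not c) and d)) or (((a and b) and c) and not d)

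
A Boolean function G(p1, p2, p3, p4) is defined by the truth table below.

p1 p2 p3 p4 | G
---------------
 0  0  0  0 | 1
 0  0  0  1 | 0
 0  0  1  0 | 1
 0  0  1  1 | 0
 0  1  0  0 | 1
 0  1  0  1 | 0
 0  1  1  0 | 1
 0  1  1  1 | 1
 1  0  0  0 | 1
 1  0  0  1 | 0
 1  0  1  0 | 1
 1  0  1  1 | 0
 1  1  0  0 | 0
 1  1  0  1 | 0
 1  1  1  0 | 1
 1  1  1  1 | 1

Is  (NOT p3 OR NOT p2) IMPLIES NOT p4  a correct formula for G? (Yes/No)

No

Evaluate (NOT p3 OR NOT p2) IMPLIES NOT p4 on each row and compare to G:
  p1=0, p2=0, p3=0, p4=0: formula gives 1, G = 1 ✓
  p1=0, p2=0, p3=0, p4=1: formula gives 0, G = 0 ✓
  p1=0, p2=0, p3=1, p4=0: formula gives 1, G = 1 ✓
  p1=0, p2=0, p3=1, p4=1: formula gives 0, G = 0 ✓
  …
  p1=1, p2=1, p3=0, p4=0: formula gives 1, but G = 0 ✗
Row (1,1,0,0) is a counterexample, so the formula is not equivalent to G.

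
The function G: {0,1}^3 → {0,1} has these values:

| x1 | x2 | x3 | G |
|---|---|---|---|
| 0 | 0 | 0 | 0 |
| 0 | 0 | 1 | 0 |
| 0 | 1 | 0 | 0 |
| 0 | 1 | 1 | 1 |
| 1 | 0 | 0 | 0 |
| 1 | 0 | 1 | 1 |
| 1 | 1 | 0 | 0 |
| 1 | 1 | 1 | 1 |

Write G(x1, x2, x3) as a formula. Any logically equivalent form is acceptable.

G=1 on 3 inputs: (0,1,1), (1,0,1), (1,1,1). Reading each as a conjunction of literals (¬x1·x2·x3, x1·¬x2·x3, x1·x2·x3) and taking the OR gives the canonical DNF.

G(x1, x2, x3) = (((x1' · x2) · x3) + ((x1 · x2') · x3)) + ((x1 · x2) · x3)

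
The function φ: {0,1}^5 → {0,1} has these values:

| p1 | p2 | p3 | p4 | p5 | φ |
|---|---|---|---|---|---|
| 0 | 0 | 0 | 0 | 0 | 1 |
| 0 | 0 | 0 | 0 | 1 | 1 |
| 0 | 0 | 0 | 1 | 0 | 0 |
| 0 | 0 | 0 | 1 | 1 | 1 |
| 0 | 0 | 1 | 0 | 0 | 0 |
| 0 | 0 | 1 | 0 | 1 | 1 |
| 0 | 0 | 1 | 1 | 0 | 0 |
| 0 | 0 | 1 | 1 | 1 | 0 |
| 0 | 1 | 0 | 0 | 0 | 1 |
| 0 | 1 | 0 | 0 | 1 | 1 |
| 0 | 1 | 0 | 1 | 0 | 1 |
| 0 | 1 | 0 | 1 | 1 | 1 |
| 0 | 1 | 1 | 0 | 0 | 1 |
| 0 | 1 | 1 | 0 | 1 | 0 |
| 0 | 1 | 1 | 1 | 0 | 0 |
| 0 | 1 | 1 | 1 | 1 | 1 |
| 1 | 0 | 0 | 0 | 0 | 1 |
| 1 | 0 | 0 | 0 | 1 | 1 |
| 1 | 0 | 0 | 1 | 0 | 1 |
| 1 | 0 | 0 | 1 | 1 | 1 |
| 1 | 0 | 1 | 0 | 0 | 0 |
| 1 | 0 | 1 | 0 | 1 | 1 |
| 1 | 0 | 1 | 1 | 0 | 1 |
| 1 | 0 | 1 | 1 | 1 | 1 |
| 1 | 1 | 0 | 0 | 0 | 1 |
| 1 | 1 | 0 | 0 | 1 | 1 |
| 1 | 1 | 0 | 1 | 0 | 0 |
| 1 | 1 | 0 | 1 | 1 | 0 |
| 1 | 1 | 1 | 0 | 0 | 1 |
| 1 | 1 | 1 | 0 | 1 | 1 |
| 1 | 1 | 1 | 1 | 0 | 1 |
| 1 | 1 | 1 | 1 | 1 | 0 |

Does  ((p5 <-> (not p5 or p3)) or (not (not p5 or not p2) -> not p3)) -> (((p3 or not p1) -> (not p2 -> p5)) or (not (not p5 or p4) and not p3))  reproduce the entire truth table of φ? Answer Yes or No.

No

Test each input against both φ and the formula:
  p1=0, p2=0, p3=0, p4=0, p5=0: formula gives 0, but φ = 1 ✗
Row (0,0,0,0,0) is a counterexample, so the formula is not equivalent to φ.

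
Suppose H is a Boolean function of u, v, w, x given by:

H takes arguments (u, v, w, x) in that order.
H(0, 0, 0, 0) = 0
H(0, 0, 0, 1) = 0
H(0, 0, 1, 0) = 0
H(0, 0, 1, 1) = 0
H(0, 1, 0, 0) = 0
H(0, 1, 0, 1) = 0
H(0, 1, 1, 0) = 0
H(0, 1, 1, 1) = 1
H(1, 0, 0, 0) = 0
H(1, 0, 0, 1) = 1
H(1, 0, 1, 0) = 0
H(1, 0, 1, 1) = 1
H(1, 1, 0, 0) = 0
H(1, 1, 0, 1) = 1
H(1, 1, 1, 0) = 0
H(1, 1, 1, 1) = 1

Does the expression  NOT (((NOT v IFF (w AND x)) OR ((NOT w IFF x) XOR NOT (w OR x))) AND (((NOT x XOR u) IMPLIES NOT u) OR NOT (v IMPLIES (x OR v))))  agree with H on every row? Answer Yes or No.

Yes

Check the formula against H row by row:
  u=0, v=0, w=0, x=0: formula gives 0, H = 0 ✓
  u=0, v=0, w=0, x=1: formula gives 0, H = 0 ✓
  u=0, v=0, w=1, x=0: formula gives 0, H = 0 ✓
  u=0, v=0, w=1, x=1: formula gives 0, H = 0 ✓
  … (the remaining 12 rows also agree.)
Every row agrees, so the formula is equivalent.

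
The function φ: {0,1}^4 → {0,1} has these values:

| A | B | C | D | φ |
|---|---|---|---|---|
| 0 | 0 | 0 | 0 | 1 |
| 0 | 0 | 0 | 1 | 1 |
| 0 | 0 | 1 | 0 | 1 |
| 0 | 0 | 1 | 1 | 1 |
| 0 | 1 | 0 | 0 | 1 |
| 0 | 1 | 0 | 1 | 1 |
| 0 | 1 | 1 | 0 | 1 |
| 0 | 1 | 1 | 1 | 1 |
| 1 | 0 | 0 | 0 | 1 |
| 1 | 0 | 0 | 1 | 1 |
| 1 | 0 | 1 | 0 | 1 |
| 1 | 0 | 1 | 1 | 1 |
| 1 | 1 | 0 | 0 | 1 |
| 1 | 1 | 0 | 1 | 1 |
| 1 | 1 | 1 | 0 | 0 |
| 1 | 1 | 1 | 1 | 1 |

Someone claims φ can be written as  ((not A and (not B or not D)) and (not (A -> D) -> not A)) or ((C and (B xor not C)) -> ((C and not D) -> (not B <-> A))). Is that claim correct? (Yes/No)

Yes

Check the formula against φ row by row:
  A=0, B=0, C=0, D=0: formula gives 1, φ = 1 ✓
  A=0, B=0, C=0, D=1: formula gives 1, φ = 1 ✓
  A=0, B=0, C=1, D=0: formula gives 1, φ = 1 ✓
  A=0, B=0, C=1, D=1: formula gives 1, φ = 1 ✓
  … (the remaining 12 rows also agree.)
Every row agrees, so the formula is equivalent.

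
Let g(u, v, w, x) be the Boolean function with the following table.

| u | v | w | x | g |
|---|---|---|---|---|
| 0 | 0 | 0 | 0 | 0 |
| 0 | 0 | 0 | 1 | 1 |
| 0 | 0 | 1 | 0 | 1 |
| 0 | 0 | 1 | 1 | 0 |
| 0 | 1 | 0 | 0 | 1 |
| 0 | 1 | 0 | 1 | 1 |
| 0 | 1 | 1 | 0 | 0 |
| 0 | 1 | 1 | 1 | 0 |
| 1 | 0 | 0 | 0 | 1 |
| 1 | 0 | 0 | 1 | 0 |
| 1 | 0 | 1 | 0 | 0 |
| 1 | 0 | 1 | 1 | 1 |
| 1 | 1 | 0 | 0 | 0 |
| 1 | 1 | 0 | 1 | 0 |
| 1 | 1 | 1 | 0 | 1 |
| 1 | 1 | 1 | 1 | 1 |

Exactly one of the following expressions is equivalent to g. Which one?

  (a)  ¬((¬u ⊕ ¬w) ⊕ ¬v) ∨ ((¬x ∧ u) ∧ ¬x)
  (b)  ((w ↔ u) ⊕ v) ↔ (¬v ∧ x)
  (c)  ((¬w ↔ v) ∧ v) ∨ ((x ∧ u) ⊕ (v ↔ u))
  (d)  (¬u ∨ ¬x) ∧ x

b

(a) fails at (0,0,0,1): the formula yields 0, g is 1.
(c) fails at (0,0,0,0): the formula yields 1, g is 0.
(d) fails at (0,0,1,0): the formula yields 0, g is 1.
(b) is the remaining candidate, and it agrees with g on all 16 inputs.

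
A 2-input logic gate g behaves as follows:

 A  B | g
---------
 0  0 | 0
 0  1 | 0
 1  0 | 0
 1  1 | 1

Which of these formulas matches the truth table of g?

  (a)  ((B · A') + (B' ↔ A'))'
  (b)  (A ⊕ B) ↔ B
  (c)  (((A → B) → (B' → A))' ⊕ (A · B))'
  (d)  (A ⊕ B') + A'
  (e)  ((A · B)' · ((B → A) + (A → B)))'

(a) fails at (1,0): the formula yields 1, g is 0.
(b) fails at (0,0): the formula yields 1, g is 0.
(c) fails at (0,1): the formula yields 1, g is 0.
(d) fails at (0,0): the formula yields 1, g is 0.
Only (e) survives; checking it on all 4 rows confirms it matches g.

e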